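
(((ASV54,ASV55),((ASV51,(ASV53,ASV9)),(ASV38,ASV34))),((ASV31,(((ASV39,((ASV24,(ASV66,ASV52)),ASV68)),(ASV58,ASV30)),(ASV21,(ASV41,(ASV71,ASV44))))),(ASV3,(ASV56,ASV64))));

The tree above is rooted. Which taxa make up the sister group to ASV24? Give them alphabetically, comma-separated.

ASV52, ASV66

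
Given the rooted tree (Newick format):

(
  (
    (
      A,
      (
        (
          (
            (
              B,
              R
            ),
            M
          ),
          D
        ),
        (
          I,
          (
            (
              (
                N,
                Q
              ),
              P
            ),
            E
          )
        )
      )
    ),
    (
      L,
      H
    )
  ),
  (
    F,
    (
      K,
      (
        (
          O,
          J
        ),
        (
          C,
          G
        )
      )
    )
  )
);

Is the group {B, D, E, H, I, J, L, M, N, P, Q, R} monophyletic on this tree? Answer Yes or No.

The MRCA of the listed taxa is the root, so the smallest clade containing them is the whole tree.
That clade also contains A, C, F, G, K, O, which are not in the proposed group, so the group is not monophyletic.

No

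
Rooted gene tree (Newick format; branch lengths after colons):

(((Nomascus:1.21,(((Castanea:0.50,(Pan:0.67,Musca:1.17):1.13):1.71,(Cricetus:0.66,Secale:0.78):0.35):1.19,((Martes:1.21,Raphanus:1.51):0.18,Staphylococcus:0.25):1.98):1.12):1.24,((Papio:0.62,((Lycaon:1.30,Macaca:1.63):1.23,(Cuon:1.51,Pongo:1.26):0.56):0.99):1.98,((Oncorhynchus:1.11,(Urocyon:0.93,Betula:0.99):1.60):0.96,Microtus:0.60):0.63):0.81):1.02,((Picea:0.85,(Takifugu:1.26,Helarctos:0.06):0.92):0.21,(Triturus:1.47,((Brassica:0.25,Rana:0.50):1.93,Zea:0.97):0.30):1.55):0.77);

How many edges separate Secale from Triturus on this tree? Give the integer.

9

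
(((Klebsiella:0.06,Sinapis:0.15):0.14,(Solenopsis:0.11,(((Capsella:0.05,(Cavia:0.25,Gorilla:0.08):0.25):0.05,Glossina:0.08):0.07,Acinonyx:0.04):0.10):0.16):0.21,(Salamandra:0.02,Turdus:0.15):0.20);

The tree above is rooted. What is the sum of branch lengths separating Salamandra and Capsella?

The path runs Salamandra → … → MRCA → … → Capsella; the MRCA is the root of the tree.
Branch lengths along that path: 0.02 + 0.20 + 0.21 + 0.16 + 0.10 + 0.07 + 0.05 + 0.05 = 0.86.

0.86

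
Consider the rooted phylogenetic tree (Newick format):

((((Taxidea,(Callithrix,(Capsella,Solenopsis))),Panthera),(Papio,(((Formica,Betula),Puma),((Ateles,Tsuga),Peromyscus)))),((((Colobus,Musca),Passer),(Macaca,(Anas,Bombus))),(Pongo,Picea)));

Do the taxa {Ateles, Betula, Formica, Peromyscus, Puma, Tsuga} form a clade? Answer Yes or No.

The most recent common ancestor of these taxa subtends (((Formica,Betula),Puma),((Ateles,Tsuga),Peromyscus)).
That clade has exactly 6 tips — every listed taxon and nothing else — so the group is monophyletic.

Yes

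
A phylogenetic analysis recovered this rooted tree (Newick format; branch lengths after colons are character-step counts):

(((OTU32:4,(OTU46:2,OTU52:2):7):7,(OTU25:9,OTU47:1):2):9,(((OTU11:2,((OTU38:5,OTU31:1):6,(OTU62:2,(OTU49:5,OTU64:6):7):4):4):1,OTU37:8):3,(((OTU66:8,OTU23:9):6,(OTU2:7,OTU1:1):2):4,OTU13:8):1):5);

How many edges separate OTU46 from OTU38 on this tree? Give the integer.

10

The MRCA of OTU46 and OTU38 is the root of the tree.
From OTU46 up to that node: 4 branches. From OTU38 up to the same node: 6 branches. Total: 4 + 6 = 10.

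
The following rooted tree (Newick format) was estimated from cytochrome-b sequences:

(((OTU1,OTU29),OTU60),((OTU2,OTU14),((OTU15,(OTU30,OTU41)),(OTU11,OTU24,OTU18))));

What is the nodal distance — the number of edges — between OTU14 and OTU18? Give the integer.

5

The MRCA of OTU14 and OTU18 is the node subtending ((OTU2,OTU14),((OTU15,(OTU30,OTU41)),(OTU11,OTU24,OTU18))).
From OTU14 up to that node: 2 branches. From OTU18 up to the same node: 3 branches. Total: 2 + 3 = 5.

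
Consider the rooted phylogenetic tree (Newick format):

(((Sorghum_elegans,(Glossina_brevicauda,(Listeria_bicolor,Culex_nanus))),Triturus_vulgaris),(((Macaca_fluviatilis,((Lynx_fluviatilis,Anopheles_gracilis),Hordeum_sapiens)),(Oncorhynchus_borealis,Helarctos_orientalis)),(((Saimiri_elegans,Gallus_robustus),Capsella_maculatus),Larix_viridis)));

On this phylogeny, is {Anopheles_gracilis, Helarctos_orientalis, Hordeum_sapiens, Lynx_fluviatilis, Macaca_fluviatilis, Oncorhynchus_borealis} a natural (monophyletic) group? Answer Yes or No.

The most recent common ancestor of these taxa subtends ((Macaca_fluviatilis,((Lynx_fluviatilis,Anopheles_gracilis),Hordeum_sapiens)),(Oncorhynchus_borealis,Helarctos_orientalis)).
That clade has exactly 6 tips — every listed taxon and nothing else — so the group is monophyletic.

Yes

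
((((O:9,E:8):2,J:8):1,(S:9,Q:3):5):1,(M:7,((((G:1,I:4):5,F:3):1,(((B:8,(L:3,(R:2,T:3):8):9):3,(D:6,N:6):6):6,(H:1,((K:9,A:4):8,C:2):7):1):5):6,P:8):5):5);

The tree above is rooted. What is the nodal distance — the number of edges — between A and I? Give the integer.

8

The MRCA of A and I is the node subtending (((G,I),F),(((B,(L,(R,T))),(D,N)),(H,((K,A),C)))).
From A up to that node: 5 branches. From I up to the same node: 3 branches. Total: 5 + 3 = 8.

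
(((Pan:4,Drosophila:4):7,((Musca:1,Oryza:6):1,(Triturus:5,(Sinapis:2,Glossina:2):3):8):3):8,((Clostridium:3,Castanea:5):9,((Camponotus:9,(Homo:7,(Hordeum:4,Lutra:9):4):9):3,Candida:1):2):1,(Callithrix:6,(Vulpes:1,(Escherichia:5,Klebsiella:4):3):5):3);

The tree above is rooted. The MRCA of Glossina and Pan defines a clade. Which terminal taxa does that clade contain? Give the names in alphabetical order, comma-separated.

Tracing Glossina: it sits inside (Sinapis,Glossina).
Tracing Pan: it sits inside (Pan,Drosophila).
The smallest clade enclosing both is ((Pan,Drosophila),((Musca,Oryza),(Triturus,(Sinapis,Glossina)))); the answer is its 7 terminal taxa in alphabetical order.

Drosophila, Glossina, Musca, Oryza, Pan, Sinapis, Triturus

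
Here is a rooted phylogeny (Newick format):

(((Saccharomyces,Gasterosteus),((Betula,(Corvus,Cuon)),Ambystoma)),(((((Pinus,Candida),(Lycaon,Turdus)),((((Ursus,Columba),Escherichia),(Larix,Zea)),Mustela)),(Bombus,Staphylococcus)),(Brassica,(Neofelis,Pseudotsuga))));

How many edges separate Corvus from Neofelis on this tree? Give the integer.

The MRCA of Corvus and Neofelis is the root of the tree.
From Corvus up to that node: 5 branches. From Neofelis up to the same node: 4 branches. Total: 5 + 4 = 9.

9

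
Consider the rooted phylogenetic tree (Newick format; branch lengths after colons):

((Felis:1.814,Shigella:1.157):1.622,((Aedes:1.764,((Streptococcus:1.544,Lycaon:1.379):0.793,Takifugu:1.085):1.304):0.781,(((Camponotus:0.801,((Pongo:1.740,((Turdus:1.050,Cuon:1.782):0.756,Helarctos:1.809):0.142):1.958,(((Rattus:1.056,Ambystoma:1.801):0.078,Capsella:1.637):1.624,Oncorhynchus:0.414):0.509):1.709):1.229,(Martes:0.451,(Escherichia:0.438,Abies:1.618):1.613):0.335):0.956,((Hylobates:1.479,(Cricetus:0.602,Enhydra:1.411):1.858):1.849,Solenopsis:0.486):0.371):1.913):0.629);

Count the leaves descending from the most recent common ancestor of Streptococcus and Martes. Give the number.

20

The MRCA of Streptococcus and Martes is the node subtending ((Aedes,((Streptococcus,Lycaon),Takifugu)),(((Camponotus,((Pongo,((Turdus,Cuon),Helarctos)),(((Rattus,Ambystoma),Capsella),Oncorhynchus))),(Martes,(Escherichia,Abies))),((Hylobates,(Cricetus,Enhydra)),Solenopsis))).
That clade contains 20 terminal taxa: Abies, Aedes, Ambystoma, Camponotus, Capsella, Cricetus, Cuon, Enhydra, Escherichia, Helarctos, Hylobates, Lycaon, Martes, Oncorhynchus, Pongo, Rattus, Solenopsis, Streptococcus, Takifugu, Turdus.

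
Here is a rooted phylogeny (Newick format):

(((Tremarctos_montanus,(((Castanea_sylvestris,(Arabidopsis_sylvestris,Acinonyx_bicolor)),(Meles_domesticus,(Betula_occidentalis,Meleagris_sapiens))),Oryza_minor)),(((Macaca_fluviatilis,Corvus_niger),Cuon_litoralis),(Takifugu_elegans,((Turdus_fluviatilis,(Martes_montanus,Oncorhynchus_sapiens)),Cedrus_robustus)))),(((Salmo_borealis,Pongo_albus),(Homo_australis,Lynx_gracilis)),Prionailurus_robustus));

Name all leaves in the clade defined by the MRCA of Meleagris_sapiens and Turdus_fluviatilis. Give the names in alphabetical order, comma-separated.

Acinonyx_bicolor, Arabidopsis_sylvestris, Betula_occidentalis, Castanea_sylvestris, Cedrus_robustus, Corvus_niger, Cuon_litoralis, Macaca_fluviatilis, Martes_montanus, Meleagris_sapiens, Meles_domesticus, Oncorhynchus_sapiens, Oryza_minor, Takifugu_elegans, Tremarctos_montanus, Turdus_fluviatilis

Tracing Meleagris_sapiens: it sits inside (Betula_occidentalis,Meleagris_sapiens).
Tracing Turdus_fluviatilis: it sits inside (Turdus_fluviatilis,(Martes_montanus,Oncorhynchus_sapiens)).
The smallest clade enclosing both is ((Tremarctos_montanus,(((Castanea_sylvestris,(Arabidopsis_sylvestris,Acinonyx_bicolor)),(Meles_domesticus,(Betula_occidentalis,Meleagris_sapiens))),Oryza_minor)),(((Macaca_fluviatilis,Corvus_niger),Cuon_litoralis),(Takifugu_elegans,((Turdus_fluviatilis,(Martes_montanus,Oncorhynchus_sapiens)),Cedrus_robustus)))); the answer is its 16 terminal taxa in alphabetical order.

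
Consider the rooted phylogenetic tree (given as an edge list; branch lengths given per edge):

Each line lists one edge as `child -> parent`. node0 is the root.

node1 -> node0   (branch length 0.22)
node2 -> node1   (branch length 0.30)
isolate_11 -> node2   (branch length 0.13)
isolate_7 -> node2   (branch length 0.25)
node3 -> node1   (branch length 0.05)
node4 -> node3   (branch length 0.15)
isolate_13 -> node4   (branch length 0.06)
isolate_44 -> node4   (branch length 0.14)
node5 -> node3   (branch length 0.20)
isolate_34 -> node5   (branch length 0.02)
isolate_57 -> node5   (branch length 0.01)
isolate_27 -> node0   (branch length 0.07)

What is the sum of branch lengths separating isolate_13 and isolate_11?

0.69

The path runs isolate_13 → … → MRCA → … → isolate_11; the MRCA is the node subtending ((isolate_11,isolate_7),((isolate_13,isolate_44),(isolate_34,isolate_57))).
Branch lengths along that path: 0.06 + 0.15 + 0.05 + 0.30 + 0.13 = 0.69.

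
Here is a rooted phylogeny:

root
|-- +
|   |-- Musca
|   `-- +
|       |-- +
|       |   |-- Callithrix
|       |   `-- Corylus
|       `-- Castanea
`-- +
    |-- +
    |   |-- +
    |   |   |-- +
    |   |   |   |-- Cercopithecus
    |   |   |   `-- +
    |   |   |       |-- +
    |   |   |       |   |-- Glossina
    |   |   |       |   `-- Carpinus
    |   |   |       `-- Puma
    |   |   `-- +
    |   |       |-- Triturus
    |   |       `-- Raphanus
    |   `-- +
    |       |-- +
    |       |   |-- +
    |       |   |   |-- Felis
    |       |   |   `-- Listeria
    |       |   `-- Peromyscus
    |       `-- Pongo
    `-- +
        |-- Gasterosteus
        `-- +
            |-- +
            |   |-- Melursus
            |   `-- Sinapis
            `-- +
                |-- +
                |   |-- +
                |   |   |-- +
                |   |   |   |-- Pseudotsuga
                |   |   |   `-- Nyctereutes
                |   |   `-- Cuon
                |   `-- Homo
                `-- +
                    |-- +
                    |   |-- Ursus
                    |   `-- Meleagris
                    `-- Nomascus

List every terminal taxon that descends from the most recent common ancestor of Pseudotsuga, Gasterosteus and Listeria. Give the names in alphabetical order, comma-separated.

Carpinus, Cercopithecus, Cuon, Felis, Gasterosteus, Glossina, Homo, Listeria, Meleagris, Melursus, Nomascus, Nyctereutes, Peromyscus, Pongo, Pseudotsuga, Puma, Raphanus, Sinapis, Triturus, Ursus

Tracing Pseudotsuga: it sits inside (Pseudotsuga,Nyctereutes).
Tracing Gasterosteus: it sits inside (Gasterosteus,((Melursus,Sinapis),((((Pseudotsuga,Nyctereutes),Cuon),Homo),((Ursus,Meleagris),Nomascus)))).
Tracing Listeria: it sits inside (Felis,Listeria).
The smallest clade enclosing all 3 is ((((Cercopithecus,((Glossina,Carpinus),Puma)),(Triturus,Raphanus)),(((Felis,Listeria),Peromyscus),Pongo)),(Gasterosteus,((Melursus,Sinapis),((((Pseudotsuga,Nyctereutes),Cuon),Homo),((Ursus,Meleagris),Nomascus))))); the answer is its 20 terminal taxa in alphabetical order.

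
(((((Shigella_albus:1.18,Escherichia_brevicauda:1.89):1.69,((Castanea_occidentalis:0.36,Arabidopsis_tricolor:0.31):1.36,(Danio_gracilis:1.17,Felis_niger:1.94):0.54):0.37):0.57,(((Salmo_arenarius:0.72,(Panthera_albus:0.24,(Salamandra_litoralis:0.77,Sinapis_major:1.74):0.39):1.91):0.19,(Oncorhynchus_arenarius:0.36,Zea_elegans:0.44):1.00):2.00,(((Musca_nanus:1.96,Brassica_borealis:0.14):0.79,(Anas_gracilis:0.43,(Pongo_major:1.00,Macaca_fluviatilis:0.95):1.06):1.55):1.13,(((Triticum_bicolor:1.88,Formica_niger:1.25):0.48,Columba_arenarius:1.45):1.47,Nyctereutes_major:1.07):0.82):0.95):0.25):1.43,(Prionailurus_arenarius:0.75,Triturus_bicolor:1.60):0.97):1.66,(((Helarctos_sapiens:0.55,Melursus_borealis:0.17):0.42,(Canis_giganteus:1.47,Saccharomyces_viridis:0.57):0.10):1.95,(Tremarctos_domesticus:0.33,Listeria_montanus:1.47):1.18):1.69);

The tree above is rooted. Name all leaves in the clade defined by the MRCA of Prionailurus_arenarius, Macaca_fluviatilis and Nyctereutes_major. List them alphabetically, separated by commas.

Tracing Prionailurus_arenarius: it sits inside (Prionailurus_arenarius,Triturus_bicolor).
Tracing Macaca_fluviatilis: it sits inside (Pongo_major,Macaca_fluviatilis).
Tracing Nyctereutes_major: it sits inside (((Triticum_bicolor,Formica_niger),Columba_arenarius),Nyctereutes_major).
The smallest clade enclosing all 3 is ((((Shigella_albus,Escherichia_brevicauda),((Castanea_occidentalis,Arabidopsis_tricolor),(Danio_gracilis,Felis_niger))),(((Salmo_arenarius,(Panthera_albus,(Salamandra_litoralis,Sinapis_major))),(Oncorhynchus_arenarius,Zea_elegans)),(((Musca_nanus,Brassica_borealis),(Anas_gracilis,(Pongo_major,Macaca_fluviatilis))),(((Triticum_bicolor,Formica_niger),Columba_arenarius),Nyctereutes_major)))),(Prionailurus_arenarius,Triturus_bicolor)); the answer is its 23 terminal taxa in alphabetical order.

Anas_gracilis, Arabidopsis_tricolor, Brassica_borealis, Castanea_occidentalis, Columba_arenarius, Danio_gracilis, Escherichia_brevicauda, Felis_niger, Formica_niger, Macaca_fluviatilis, Musca_nanus, Nyctereutes_major, Oncorhynchus_arenarius, Panthera_albus, Pongo_major, Prionailurus_arenarius, Salamandra_litoralis, Salmo_arenarius, Shigella_albus, Sinapis_major, Triticum_bicolor, Triturus_bicolor, Zea_elegans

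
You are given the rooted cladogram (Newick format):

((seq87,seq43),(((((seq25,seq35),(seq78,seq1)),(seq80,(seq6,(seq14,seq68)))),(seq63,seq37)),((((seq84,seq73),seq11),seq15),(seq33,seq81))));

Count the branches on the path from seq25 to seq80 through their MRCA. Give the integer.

5

The MRCA of seq25 and seq80 is the node subtending (((seq25,seq35),(seq78,seq1)),(seq80,(seq6,(seq14,seq68)))).
From seq25 up to that node: 3 branches. From seq80 up to the same node: 2 branches. Total: 3 + 2 = 5.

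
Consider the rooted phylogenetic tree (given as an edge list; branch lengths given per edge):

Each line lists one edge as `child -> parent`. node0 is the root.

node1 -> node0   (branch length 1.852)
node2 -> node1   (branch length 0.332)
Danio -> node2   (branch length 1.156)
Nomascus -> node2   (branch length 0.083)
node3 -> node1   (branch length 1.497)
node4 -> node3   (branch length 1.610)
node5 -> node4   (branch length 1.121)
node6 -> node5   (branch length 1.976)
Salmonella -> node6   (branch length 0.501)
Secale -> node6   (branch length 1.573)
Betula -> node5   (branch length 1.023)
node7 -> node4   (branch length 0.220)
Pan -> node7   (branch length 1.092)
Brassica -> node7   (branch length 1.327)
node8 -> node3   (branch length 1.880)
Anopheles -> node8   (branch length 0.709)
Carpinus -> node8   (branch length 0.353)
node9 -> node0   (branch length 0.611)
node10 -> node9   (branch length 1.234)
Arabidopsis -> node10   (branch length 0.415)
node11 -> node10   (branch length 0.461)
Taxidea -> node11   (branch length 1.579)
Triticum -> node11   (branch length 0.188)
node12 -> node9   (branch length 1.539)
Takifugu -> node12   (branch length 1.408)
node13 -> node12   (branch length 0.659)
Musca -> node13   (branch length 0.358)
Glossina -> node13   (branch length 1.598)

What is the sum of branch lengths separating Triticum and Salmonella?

The path runs Triticum → … → MRCA → … → Salmonella; the MRCA is the root of the tree.
Branch lengths along that path: 0.188 + 0.461 + 1.234 + 0.611 + 1.852 + 1.497 + 1.610 + 1.121 + 1.976 + 0.501 = 11.051.

11.051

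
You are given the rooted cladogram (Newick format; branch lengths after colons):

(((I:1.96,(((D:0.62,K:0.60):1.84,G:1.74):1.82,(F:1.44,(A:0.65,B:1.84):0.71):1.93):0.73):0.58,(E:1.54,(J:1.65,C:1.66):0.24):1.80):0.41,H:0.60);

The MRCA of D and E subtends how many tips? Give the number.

The MRCA of D and E is the node subtending ((I,(((D,K),G),(F,(A,B)))),(E,(J,C))).
That clade contains 10 terminal taxa: A, B, C, D, E, F, G, I, J, K.

10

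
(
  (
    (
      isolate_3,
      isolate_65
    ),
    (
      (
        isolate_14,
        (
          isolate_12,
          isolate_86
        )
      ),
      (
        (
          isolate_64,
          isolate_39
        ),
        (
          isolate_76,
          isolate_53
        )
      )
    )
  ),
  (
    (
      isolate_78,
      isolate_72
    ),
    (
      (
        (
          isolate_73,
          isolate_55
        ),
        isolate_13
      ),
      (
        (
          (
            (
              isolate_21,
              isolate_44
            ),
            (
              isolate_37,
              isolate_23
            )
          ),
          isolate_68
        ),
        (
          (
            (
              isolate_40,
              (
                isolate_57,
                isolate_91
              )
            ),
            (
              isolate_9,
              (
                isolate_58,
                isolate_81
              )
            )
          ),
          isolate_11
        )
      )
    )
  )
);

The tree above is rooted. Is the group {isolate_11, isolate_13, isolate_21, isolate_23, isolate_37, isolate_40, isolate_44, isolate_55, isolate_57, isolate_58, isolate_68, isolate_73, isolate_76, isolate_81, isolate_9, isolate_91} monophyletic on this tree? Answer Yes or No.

The MRCA of the listed taxa is the root, so the smallest clade containing them is the whole tree.
That clade also contains isolate_12, isolate_14, isolate_3, isolate_39, isolate_53, isolate_64, isolate_65, isolate_72, isolate_78, isolate_86, which are not in the proposed group, so the group is not monophyletic.

No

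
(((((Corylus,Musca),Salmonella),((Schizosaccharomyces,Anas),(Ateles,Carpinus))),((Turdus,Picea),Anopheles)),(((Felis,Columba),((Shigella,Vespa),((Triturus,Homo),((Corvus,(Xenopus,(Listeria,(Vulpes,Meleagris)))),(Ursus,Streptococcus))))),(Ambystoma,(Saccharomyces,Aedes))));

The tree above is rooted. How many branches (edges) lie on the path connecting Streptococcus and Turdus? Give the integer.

The MRCA of Streptococcus and Turdus is the root of the tree.
From Streptococcus up to that node: 7 branches. From Turdus up to the same node: 4 branches. Total: 7 + 4 = 11.

11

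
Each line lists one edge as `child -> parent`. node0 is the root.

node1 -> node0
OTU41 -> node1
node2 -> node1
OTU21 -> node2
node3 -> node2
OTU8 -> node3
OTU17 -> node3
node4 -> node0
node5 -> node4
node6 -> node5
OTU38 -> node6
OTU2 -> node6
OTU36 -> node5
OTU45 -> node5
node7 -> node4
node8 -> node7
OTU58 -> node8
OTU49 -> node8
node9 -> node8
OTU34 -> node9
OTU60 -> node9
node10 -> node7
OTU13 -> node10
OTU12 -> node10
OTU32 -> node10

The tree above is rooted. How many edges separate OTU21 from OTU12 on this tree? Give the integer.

7

The MRCA of OTU21 and OTU12 is the root of the tree.
From OTU21 up to that node: 3 branches. From OTU12 up to the same node: 4 branches. Total: 3 + 4 = 7.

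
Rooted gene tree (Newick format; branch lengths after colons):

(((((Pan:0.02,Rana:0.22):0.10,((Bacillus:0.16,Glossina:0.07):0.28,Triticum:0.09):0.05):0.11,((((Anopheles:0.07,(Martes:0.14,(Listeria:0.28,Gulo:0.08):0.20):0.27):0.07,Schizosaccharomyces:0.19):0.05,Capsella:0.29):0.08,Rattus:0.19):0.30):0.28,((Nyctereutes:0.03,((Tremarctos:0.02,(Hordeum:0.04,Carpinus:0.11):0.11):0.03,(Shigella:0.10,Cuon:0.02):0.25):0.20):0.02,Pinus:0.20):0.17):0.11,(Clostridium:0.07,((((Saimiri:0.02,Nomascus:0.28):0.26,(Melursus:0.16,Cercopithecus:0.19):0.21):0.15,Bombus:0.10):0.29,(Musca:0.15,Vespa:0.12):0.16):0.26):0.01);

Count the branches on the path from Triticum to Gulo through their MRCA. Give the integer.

10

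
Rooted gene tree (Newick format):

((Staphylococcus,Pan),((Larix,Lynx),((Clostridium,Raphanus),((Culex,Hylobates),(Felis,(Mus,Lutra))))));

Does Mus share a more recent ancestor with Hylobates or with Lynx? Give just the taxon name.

The MRCA of Mus and Hylobates subtends ((Culex,Hylobates),(Felis,(Mus,Lutra))) (5 taxa).
The MRCA of Mus and Lynx subtends ((Larix,Lynx),((Clostridium,Raphanus),((Culex,Hylobates),(Felis,(Mus,Lutra))))) (9 taxa).
The first is nested inside the second, so Mus shares a more recent common ancestor with Hylobates.

Hylobates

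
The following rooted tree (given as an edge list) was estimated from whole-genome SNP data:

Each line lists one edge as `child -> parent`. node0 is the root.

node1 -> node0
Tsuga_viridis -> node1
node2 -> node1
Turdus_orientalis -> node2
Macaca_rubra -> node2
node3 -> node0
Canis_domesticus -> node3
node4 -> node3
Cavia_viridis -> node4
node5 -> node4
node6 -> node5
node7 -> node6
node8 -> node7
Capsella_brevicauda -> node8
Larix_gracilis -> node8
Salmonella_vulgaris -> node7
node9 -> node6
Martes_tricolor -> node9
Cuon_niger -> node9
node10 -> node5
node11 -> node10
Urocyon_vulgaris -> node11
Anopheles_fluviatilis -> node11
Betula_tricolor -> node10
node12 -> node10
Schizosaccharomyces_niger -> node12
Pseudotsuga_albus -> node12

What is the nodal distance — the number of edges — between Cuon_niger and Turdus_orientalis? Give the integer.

The MRCA of Cuon_niger and Turdus_orientalis is the root of the tree.
From Cuon_niger up to that node: 6 branches. From Turdus_orientalis up to the same node: 3 branches. Total: 6 + 3 = 9.

9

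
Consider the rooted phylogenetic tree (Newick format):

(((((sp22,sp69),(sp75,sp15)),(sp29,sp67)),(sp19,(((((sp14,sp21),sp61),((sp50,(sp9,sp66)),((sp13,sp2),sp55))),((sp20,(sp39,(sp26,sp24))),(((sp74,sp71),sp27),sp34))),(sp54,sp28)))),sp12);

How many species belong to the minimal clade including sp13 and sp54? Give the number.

19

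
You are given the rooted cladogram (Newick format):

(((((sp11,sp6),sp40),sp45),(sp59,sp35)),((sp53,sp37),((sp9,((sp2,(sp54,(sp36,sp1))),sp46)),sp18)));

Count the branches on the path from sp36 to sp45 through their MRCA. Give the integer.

11

The MRCA of sp36 and sp45 is the root of the tree.
From sp36 up to that node: 8 branches. From sp45 up to the same node: 3 branches. Total: 8 + 3 = 11.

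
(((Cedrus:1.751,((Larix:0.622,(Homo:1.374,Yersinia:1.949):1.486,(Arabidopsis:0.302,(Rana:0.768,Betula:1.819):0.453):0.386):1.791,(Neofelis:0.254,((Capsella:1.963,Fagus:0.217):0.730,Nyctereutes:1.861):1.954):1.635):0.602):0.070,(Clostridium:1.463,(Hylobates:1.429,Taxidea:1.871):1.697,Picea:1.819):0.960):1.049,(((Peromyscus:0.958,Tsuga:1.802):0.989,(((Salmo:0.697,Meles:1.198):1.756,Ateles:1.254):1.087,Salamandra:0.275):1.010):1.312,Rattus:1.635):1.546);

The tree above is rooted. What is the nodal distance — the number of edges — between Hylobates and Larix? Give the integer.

7

The MRCA of Hylobates and Larix is the node subtending ((Cedrus,((Larix,(Homo,Yersinia),(Arabidopsis,(Rana,Betula))),(Neofelis,((Capsella,Fagus),Nyctereutes)))),(Clostridium,(Hylobates,Taxidea),Picea)).
From Hylobates up to that node: 3 branches. From Larix up to the same node: 4 branches. Total: 3 + 4 = 7.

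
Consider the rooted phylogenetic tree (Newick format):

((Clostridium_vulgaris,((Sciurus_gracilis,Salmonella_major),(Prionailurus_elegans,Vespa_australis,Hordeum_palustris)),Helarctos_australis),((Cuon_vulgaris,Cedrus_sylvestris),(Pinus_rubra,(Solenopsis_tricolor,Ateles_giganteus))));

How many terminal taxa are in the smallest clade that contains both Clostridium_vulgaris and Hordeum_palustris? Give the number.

7

The MRCA of Clostridium_vulgaris and Hordeum_palustris is the node subtending (Clostridium_vulgaris,((Sciurus_gracilis,Salmonella_major),(Prionailurus_elegans,Vespa_australis,Hordeum_palustris)),Helarctos_australis).
That clade contains 7 terminal taxa: Clostridium_vulgaris, Helarctos_australis, Hordeum_palustris, Prionailurus_elegans, Salmonella_major, Sciurus_gracilis, Vespa_australis.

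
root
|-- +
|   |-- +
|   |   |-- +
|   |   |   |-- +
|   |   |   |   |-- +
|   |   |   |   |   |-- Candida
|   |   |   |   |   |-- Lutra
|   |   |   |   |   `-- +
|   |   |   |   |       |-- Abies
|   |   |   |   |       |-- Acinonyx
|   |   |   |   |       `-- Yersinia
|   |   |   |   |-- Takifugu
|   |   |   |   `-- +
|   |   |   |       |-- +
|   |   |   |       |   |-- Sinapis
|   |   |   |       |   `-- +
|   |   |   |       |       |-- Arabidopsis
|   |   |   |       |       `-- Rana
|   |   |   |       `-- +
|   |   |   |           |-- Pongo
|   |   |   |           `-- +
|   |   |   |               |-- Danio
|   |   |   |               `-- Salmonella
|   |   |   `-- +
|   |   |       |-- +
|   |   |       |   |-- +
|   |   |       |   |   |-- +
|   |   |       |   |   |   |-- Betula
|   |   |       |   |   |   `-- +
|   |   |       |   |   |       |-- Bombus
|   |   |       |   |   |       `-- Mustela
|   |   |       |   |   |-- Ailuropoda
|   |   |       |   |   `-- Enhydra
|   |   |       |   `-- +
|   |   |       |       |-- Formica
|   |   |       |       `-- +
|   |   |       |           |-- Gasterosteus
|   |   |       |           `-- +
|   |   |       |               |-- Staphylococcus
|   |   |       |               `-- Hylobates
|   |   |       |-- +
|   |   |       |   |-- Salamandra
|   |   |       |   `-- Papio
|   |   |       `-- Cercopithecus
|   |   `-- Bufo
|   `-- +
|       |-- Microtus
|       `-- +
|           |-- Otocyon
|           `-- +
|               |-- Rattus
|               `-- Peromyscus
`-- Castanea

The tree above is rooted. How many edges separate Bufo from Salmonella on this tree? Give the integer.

The MRCA of Bufo and Salmonella is the node subtending ((((Candida,Lutra,(Abies,Acinonyx,Yersinia)),Takifugu,((Sinapis,(Arabidopsis,Rana)),(Pongo,(Danio,Salmonella)))),((((Betula,(Bombus,Mustela)),Ailuropoda,Enhydra),(Formica,(Gasterosteus,(Staphylococcus,Hylobates)))),(Salamandra,Papio),Cercopithecus)),Bufo).
From Bufo up to that node: 1 branch. From Salmonella up to the same node: 6 branches. Total: 1 + 6 = 7.

7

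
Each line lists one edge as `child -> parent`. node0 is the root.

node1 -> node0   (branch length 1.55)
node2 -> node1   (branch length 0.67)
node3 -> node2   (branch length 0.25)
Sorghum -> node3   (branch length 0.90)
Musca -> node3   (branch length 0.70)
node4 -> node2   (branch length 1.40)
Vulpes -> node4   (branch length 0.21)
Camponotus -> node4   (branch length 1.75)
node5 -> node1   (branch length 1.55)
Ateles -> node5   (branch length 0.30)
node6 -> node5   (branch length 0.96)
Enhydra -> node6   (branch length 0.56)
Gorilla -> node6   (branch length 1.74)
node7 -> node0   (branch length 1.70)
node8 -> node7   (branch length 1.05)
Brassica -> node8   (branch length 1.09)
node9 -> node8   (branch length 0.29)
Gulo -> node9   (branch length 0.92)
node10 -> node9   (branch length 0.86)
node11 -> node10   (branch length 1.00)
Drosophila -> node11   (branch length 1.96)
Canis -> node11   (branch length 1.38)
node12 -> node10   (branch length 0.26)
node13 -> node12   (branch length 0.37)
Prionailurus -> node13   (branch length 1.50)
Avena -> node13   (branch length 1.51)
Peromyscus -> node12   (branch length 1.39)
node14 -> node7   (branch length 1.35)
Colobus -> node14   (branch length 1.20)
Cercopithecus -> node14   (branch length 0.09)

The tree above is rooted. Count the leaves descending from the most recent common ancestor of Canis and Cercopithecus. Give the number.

The MRCA of Canis and Cercopithecus is the node subtending ((Brassica,(Gulo,((Drosophila,Canis),((Prionailurus,Avena),Peromyscus)))),(Colobus,Cercopithecus)).
That clade contains 9 terminal taxa: Avena, Brassica, Canis, Cercopithecus, Colobus, Drosophila, Gulo, Peromyscus, Prionailurus.

9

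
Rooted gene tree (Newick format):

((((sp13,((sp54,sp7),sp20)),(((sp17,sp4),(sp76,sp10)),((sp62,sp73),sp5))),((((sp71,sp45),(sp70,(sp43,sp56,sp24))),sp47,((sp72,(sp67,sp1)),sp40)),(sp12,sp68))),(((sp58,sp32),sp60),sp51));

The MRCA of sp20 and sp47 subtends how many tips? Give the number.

The MRCA of sp20 and sp47 is the node subtending (((sp13,((sp54,sp7),sp20)),(((sp17,sp4),(sp76,sp10)),((sp62,sp73),sp5))),((((sp71,sp45),(sp70,(sp43,sp56,sp24))),sp47,((sp72,(sp67,sp1)),sp40)),(sp12,sp68))).
That clade contains 24 terminal taxa: sp1, sp10, sp12, sp13, sp17, sp20, sp24, sp4, sp40, sp43, sp45, sp47, sp5, sp54, sp56, sp62, sp67, sp68, sp7, sp70, sp71, sp72, sp73, sp76.

24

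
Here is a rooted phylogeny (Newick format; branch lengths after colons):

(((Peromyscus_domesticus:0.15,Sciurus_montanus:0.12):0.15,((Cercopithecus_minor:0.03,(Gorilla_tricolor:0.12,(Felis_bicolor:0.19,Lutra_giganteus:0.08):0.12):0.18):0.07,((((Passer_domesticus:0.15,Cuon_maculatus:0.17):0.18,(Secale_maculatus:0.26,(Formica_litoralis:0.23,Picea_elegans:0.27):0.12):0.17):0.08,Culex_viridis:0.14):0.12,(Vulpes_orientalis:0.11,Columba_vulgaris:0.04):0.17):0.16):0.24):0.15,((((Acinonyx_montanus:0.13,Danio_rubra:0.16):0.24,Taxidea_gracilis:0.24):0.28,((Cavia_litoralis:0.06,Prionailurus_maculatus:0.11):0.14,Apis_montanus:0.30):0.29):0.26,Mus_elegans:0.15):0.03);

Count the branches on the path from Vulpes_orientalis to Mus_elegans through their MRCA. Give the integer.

The MRCA of Vulpes_orientalis and Mus_elegans is the root of the tree.
From Vulpes_orientalis up to that node: 5 branches. From Mus_elegans up to the same node: 2 branches. Total: 5 + 2 = 7.

7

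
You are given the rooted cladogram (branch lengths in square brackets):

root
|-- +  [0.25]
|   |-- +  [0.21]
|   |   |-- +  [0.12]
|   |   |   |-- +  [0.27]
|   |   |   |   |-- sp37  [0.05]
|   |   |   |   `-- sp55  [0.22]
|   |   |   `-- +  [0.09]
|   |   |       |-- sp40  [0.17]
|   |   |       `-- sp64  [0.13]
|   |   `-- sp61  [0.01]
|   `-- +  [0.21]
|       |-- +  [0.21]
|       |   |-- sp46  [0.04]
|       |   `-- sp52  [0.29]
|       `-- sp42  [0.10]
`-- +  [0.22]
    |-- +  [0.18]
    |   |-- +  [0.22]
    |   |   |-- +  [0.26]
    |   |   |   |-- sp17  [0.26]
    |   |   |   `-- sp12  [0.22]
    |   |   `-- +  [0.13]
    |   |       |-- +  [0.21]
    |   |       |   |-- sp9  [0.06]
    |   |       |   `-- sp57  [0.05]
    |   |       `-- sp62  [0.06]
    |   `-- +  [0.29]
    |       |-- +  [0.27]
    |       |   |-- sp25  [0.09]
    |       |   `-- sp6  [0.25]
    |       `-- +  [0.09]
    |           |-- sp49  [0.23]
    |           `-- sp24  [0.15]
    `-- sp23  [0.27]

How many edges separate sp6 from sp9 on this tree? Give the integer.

7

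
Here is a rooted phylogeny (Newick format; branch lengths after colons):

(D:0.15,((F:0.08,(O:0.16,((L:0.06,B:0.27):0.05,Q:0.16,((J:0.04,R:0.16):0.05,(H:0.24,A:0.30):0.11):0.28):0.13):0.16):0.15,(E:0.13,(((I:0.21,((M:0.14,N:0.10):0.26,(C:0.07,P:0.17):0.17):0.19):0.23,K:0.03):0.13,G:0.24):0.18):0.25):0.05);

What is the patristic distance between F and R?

0.86

The path runs F → … → MRCA → … → R; the MRCA is the node subtending (F,(O,((L,B),Q,((J,R),(H,A))))).
Branch lengths along that path: 0.08 + 0.16 + 0.13 + 0.28 + 0.05 + 0.16 = 0.86.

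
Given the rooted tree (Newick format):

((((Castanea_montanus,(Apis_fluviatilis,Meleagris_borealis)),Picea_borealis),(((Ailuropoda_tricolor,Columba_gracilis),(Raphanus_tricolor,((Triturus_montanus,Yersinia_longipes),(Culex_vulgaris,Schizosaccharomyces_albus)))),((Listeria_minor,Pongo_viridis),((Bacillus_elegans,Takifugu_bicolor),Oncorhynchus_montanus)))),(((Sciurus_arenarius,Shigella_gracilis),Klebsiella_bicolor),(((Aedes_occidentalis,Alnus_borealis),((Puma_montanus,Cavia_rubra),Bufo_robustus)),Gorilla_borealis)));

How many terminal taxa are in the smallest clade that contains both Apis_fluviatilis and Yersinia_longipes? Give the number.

The MRCA of Apis_fluviatilis and Yersinia_longipes is the node subtending (((Castanea_montanus,(Apis_fluviatilis,Meleagris_borealis)),Picea_borealis),(((Ailuropoda_tricolor,Columba_gracilis),(Raphanus_tricolor,((Triturus_montanus,Yersinia_longipes),(Culex_vulgaris,Schizosaccharomyces_albus)))),((Listeria_minor,Pongo_viridis),((Bacillus_elegans,Takifugu_bicolor),Oncorhynchus_montanus)))).
That clade contains 16 terminal taxa: Ailuropoda_tricolor, Apis_fluviatilis, Bacillus_elegans, Castanea_montanus, Columba_gracilis, Culex_vulgaris, Listeria_minor, Meleagris_borealis, Oncorhynchus_montanus, Picea_borealis, Pongo_viridis, Raphanus_tricolor, Schizosaccharomyces_albus, Takifugu_bicolor, Triturus_montanus, Yersinia_longipes.

16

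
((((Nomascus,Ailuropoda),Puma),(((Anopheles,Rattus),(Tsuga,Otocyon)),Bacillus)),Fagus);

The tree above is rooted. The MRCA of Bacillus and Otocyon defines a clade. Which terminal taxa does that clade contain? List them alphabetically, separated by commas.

Anopheles, Bacillus, Otocyon, Rattus, Tsuga

Tracing Bacillus: it sits inside (((Anopheles,Rattus),(Tsuga,Otocyon)),Bacillus).
Tracing Otocyon: it sits inside (Tsuga,Otocyon).
The smallest clade enclosing both is (((Anopheles,Rattus),(Tsuga,Otocyon)),Bacillus); the answer is its 5 terminal taxa in alphabetical order.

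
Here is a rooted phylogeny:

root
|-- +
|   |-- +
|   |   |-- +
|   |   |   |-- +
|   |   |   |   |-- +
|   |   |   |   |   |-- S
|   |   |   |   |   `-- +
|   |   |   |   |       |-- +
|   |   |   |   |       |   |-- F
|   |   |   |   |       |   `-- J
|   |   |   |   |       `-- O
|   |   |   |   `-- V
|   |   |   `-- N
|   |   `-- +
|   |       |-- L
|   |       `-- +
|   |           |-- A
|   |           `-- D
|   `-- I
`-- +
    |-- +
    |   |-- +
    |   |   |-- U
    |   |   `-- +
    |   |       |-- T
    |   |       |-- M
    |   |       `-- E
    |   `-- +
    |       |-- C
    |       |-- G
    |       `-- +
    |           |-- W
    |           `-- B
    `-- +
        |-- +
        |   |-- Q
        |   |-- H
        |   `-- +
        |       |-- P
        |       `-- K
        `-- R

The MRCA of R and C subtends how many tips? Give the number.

13

The MRCA of R and C is the node subtending (((U,(T,M,E)),(C,G,(W,B))),((Q,H,(P,K)),R)).
That clade contains 13 terminal taxa: B, C, E, G, H, K, M, P, Q, R, T, U, W.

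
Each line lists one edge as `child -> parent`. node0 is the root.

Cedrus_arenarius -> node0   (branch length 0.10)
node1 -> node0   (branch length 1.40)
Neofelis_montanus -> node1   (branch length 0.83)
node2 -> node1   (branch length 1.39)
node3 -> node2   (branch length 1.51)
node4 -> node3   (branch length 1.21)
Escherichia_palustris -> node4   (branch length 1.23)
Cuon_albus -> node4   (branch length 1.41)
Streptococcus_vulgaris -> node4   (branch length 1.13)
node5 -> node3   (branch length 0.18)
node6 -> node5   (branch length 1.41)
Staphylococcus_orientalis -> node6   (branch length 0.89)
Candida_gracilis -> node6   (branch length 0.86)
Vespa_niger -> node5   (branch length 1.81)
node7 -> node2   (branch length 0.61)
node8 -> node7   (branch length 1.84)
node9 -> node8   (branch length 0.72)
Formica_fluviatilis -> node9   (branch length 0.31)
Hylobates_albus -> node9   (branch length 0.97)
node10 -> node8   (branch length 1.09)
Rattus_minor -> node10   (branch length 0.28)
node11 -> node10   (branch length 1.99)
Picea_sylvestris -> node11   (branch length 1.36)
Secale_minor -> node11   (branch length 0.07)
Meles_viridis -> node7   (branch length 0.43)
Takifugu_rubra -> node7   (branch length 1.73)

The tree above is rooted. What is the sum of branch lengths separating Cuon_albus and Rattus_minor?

The path runs Cuon_albus → … → MRCA → … → Rattus_minor; the MRCA is the node subtending (((Escherichia_palustris,Cuon_albus,Streptococcus_vulgaris),((Staphylococcus_orientalis,Candida_gracilis),Vespa_niger)),(((Formica_fluviatilis,Hylobates_albus),(Rattus_minor,(Picea_sylvestris,Secale_minor))),Meles_viridis,Takifugu_rubra)).
Branch lengths along that path: 1.41 + 1.21 + 1.51 + 0.61 + 1.84 + 1.09 + 0.28 = 7.95.

7.95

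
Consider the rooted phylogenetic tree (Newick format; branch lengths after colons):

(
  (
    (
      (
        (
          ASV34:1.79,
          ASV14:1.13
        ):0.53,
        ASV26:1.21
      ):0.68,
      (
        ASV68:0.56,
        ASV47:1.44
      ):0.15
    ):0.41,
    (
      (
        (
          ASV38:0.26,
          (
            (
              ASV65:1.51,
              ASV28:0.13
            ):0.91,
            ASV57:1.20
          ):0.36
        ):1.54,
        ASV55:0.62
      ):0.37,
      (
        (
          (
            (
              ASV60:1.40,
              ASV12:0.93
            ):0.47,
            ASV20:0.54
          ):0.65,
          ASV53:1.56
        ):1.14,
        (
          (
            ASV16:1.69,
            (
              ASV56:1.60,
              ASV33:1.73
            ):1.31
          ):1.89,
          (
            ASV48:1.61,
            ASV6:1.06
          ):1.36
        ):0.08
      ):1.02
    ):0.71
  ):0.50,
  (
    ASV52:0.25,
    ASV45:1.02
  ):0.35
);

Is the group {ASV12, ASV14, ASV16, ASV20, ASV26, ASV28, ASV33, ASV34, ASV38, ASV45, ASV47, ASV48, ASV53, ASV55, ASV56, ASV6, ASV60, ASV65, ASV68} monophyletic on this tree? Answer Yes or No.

The MRCA of the listed taxa is the root, so the smallest clade containing them is the whole tree.
That clade also contains ASV52, ASV57, which are not in the proposed group, so the group is not monophyletic.

No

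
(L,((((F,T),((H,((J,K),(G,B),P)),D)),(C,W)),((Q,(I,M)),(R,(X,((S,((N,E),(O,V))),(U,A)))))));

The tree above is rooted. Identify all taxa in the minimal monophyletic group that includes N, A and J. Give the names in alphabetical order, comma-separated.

A, B, C, D, E, F, G, H, I, J, K, M, N, O, P, Q, R, S, T, U, V, W, X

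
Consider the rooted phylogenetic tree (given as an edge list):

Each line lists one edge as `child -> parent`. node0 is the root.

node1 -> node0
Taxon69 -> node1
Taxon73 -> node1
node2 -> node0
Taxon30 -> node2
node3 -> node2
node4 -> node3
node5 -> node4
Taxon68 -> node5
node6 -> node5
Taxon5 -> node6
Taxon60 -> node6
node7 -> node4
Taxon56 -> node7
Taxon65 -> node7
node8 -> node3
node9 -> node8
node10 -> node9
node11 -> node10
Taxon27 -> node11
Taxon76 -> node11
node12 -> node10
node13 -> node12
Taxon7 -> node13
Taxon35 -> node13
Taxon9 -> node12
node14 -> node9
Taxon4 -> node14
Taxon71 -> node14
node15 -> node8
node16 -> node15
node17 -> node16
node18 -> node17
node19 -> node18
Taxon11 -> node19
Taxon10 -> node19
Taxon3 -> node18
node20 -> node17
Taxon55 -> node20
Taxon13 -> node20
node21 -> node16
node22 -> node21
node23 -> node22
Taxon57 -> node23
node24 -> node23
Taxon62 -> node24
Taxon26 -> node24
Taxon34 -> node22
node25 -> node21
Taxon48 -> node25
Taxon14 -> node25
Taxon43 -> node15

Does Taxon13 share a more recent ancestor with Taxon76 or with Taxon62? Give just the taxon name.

The MRCA of Taxon13 and Taxon62 subtends ((((Taxon11,Taxon10),Taxon3),(Taxon55,Taxon13)),(((Taxon57,(Taxon62,Taxon26)),Taxon34),(Taxon48,Taxon14))) (11 taxa).
The MRCA of Taxon13 and Taxon76 subtends ((((Taxon27,Taxon76),((Taxon7,Taxon35),Taxon9)),(Taxon4,Taxon71)),(((((Taxon11,Taxon10),Taxon3),(Taxon55,Taxon13)),(((Taxon57,(Taxon62,Taxon26)),Taxon34),(Taxon48,Taxon14))),Taxon43)) (19 taxa).
The first is nested inside the second, so Taxon13 shares a more recent common ancestor with Taxon62.

Taxon62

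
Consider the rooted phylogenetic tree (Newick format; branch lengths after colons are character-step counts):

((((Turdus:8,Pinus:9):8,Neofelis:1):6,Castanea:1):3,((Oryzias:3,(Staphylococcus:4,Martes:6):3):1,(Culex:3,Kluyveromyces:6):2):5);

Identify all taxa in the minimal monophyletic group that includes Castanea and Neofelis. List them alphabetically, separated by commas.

Tracing Castanea: it sits inside (((Turdus,Pinus),Neofelis),Castanea).
Tracing Neofelis: it sits inside ((Turdus,Pinus),Neofelis).
The smallest clade enclosing both is (((Turdus,Pinus),Neofelis),Castanea); the answer is its 4 terminal taxa in alphabetical order.

Castanea, Neofelis, Pinus, Turdus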